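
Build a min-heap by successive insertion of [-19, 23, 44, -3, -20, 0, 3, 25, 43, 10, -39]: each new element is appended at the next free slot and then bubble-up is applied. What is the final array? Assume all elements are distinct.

[-39, -20, 0, 23, -19, 44, 3, 25, 43, 10, -3]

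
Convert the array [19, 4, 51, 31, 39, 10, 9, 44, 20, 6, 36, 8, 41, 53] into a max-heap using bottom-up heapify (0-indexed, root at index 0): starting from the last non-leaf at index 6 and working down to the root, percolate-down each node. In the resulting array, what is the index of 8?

11

sift down from index 6:
  9 vs only child 53 at index 13, swap → [19, 4, 51, 31, 39, 10, 53, 44, 20, 6, 36, 8, 41, 9]
sift down from index 5:
  10 vs larger child 41 at index 12, swap → [19, 4, 51, 31, 39, 41, 53, 44, 20, 6, 36, 8, 10, 9]
sift down from index 4: already satisfies heap property
sift down from index 3:
  31 vs larger child 44 at index 7, swap → [19, 4, 51, 44, 39, 41, 53, 31, 20, 6, 36, 8, 10, 9]
sift down from index 2:
  51 vs larger child 53 at index 6, swap → [19, 4, 53, 44, 39, 41, 51, 31, 20, 6, 36, 8, 10, 9]
sift down from index 1:
  4 vs larger child 44 at index 3, swap → [19, 44, 53, 4, 39, 41, 51, 31, 20, 6, 36, 8, 10, 9]
  4 vs larger child 31 at index 7, swap → [19, 44, 53, 31, 39, 41, 51, 4, 20, 6, 36, 8, 10, 9]
sift down from index 0:
  19 vs larger child 53 at index 2, swap → [53, 44, 19, 31, 39, 41, 51, 4, 20, 6, 36, 8, 10, 9]
  19 vs larger child 51 at index 6, swap → [53, 44, 51, 31, 39, 41, 19, 4, 20, 6, 36, 8, 10, 9]
resulting array: [53, 44, 51, 31, 39, 41, 19, 4, 20, 6, 36, 8, 10, 9]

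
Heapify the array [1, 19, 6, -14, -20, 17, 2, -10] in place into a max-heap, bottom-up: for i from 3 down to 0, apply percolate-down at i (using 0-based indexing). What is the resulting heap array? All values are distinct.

[19, 1, 17, -10, -20, 6, 2, -14]

sift down from index 3:
  -14 vs only child -10 at index 7, swap → [1, 19, 6, -10, -20, 17, 2, -14]
sift down from index 2:
  6 vs larger child 17 at index 5, swap → [1, 19, 17, -10, -20, 6, 2, -14]
sift down from index 1: already satisfies heap property
sift down from index 0:
  1 vs larger child 19 at index 1, swap → [19, 1, 17, -10, -20, 6, 2, -14]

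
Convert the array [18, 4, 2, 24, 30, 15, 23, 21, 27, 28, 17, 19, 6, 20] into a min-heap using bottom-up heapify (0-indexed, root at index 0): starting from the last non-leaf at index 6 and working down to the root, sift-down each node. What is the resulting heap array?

[2, 4, 6, 21, 17, 15, 20, 24, 27, 28, 30, 19, 18, 23]

sift down from index 6:
  23 vs only child 20 at index 13, swap → [18, 4, 2, 24, 30, 15, 20, 21, 27, 28, 17, 19, 6, 23]
sift down from index 5:
  15 vs smaller child 6 at index 12, swap → [18, 4, 2, 24, 30, 6, 20, 21, 27, 28, 17, 19, 15, 23]
sift down from index 4:
  30 vs smaller child 17 at index 10, swap → [18, 4, 2, 24, 17, 6, 20, 21, 27, 28, 30, 19, 15, 23]
sift down from index 3:
  24 vs smaller child 21 at index 7, swap → [18, 4, 2, 21, 17, 6, 20, 24, 27, 28, 30, 19, 15, 23]
sift down from index 2: already satisfies heap property
sift down from index 1: already satisfies heap property
sift down from index 0:
  18 vs smaller child 2 at index 2, swap → [2, 4, 18, 21, 17, 6, 20, 24, 27, 28, 30, 19, 15, 23]
  18 vs smaller child 6 at index 5, swap → [2, 4, 6, 21, 17, 18, 20, 24, 27, 28, 30, 19, 15, 23]
  18 vs smaller child 15 at index 12, swap → [2, 4, 6, 21, 17, 15, 20, 24, 27, 28, 30, 19, 18, 23]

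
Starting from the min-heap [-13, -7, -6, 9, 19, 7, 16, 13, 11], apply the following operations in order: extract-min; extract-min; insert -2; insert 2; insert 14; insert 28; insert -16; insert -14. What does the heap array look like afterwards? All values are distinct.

[-16, -2, -14, 2, 14, -6, 16, 11, 9, 19, 28, 13, 7]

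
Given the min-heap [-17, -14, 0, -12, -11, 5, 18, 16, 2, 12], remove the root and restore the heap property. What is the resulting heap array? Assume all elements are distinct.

[-14, -12, 0, 2, -11, 5, 18, 16, 12]

remove root -17; move last element 12 to root → [12, -14, 0, -12, -11, 5, 18, 16, 2]
12 vs smaller child -14 at index 1, swap → [-14, 12, 0, -12, -11, 5, 18, 16, 2]
12 vs smaller child -12 at index 3, swap → [-14, -12, 0, 12, -11, 5, 18, 16, 2]
12 vs smaller child 2 at index 8, swap → [-14, -12, 0, 2, -11, 5, 18, 16, 12]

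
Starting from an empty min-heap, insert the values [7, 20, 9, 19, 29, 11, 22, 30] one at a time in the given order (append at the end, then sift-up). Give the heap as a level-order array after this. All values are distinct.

Insert 7:
  append 7 at index 0 → [7] (no swap needed)
Insert 20:
  append 20 at index 1 → [7, 20] (no swap needed)
Insert 9:
  append 9 at index 2 → [7, 20, 9] (no swap needed)
Insert 19:
  append 19 at index 3 → [7, 20, 9, 19]
  19 < parent 20 at index 1, swap → [7, 19, 9, 20]
Insert 29:
  append 29 at index 4 → [7, 19, 9, 20, 29] (no swap needed)
Insert 11:
  append 11 at index 5 → [7, 19, 9, 20, 29, 11] (no swap needed)
Insert 22:
  append 22 at index 6 → [7, 19, 9, 20, 29, 11, 22] (no swap needed)
Insert 30:
  append 30 at index 7 → [7, 19, 9, 20, 29, 11, 22, 30] (no swap needed)

[7, 19, 9, 20, 29, 11, 22, 30]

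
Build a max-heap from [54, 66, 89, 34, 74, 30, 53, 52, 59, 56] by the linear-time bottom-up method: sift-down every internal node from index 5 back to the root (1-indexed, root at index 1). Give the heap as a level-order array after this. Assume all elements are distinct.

[89, 74, 54, 59, 66, 30, 53, 52, 34, 56]

sift down from index 5: already satisfies heap property
sift down from index 4:
  34 vs larger child 59 at index 9, swap → [54, 66, 89, 59, 74, 30, 53, 52, 34, 56]
sift down from index 3: already satisfies heap property
sift down from index 2:
  66 vs larger child 74 at index 5, swap → [54, 74, 89, 59, 66, 30, 53, 52, 34, 56]
sift down from index 1:
  54 vs larger child 89 at index 3, swap → [89, 74, 54, 59, 66, 30, 53, 52, 34, 56]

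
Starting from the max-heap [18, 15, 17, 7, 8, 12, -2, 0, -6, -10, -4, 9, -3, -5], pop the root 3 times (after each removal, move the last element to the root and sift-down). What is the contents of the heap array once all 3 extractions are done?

extract-max #1 returns 18:
  remove root 18; move last element -5 to root → [-5, 15, 17, 7, 8, 12, -2, 0, -6, -10, -4, 9, -3]
  -5 vs larger child 17 at index 2, swap → [17, 15, -5, 7, 8, 12, -2, 0, -6, -10, -4, 9, -3]
  -5 vs larger child 12 at index 5, swap → [17, 15, 12, 7, 8, -5, -2, 0, -6, -10, -4, 9, -3]
  -5 vs larger child 9 at index 11, swap → [17, 15, 12, 7, 8, 9, -2, 0, -6, -10, -4, -5, -3]
extract-max #2 returns 17:
  remove root 17; move last element -3 to root → [-3, 15, 12, 7, 8, 9, -2, 0, -6, -10, -4, -5]
  -3 vs larger child 15 at index 1, swap → [15, -3, 12, 7, 8, 9, -2, 0, -6, -10, -4, -5]
  -3 vs larger child 8 at index 4, swap → [15, 8, 12, 7, -3, 9, -2, 0, -6, -10, -4, -5]
extract-max #3 returns 15:
  remove root 15; move last element -5 to root → [-5, 8, 12, 7, -3, 9, -2, 0, -6, -10, -4]
  -5 vs larger child 12 at index 2, swap → [12, 8, -5, 7, -3, 9, -2, 0, -6, -10, -4]
  -5 vs larger child 9 at index 5, swap → [12, 8, 9, 7, -3, -5, -2, 0, -6, -10, -4]

[12, 8, 9, 7, -3, -5, -2, 0, -6, -10, -4]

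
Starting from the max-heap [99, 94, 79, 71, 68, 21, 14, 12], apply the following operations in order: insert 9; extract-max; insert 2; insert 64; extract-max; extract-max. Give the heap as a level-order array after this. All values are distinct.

[71, 68, 64, 12, 2, 21, 14, 9]

insert 9:
  append 9 at index 8 → [99, 94, 79, 71, 68, 21, 14, 12, 9] (no swap needed)
extract-max → returns 99:
  remove root 99; move last element 9 to root → [9, 94, 79, 71, 68, 21, 14, 12]
  9 vs larger child 94 at index 1, swap → [94, 9, 79, 71, 68, 21, 14, 12]
  9 vs larger child 71 at index 3, swap → [94, 71, 79, 9, 68, 21, 14, 12]
  9 vs only child 12 at index 7, swap → [94, 71, 79, 12, 68, 21, 14, 9]
insert 2:
  append 2 at index 8 → [94, 71, 79, 12, 68, 21, 14, 9, 2] (no swap needed)
insert 64:
  append 64 at index 9 → [94, 71, 79, 12, 68, 21, 14, 9, 2, 64] (no swap needed)
extract-max → returns 94:
  remove root 94; move last element 64 to root → [64, 71, 79, 12, 68, 21, 14, 9, 2]
  64 vs larger child 79 at index 2, swap → [79, 71, 64, 12, 68, 21, 14, 9, 2]
extract-max → returns 79:
  remove root 79; move last element 2 to root → [2, 71, 64, 12, 68, 21, 14, 9]
  2 vs larger child 71 at index 1, swap → [71, 2, 64, 12, 68, 21, 14, 9]
  2 vs larger child 68 at index 4, swap → [71, 68, 64, 12, 2, 21, 14, 9]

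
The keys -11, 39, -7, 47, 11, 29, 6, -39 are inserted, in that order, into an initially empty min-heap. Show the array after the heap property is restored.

[-39, -11, -7, 11, 39, 29, 6, 47]

Insert -11:
  append -11 at index 0 → [-11] (no swap needed)
Insert 39:
  append 39 at index 1 → [-11, 39] (no swap needed)
Insert -7:
  append -7 at index 2 → [-11, 39, -7] (no swap needed)
Insert 47:
  append 47 at index 3 → [-11, 39, -7, 47] (no swap needed)
Insert 11:
  append 11 at index 4 → [-11, 39, -7, 47, 11]
  11 < parent 39 at index 1, swap → [-11, 11, -7, 47, 39]
Insert 29:
  append 29 at index 5 → [-11, 11, -7, 47, 39, 29] (no swap needed)
Insert 6:
  append 6 at index 6 → [-11, 11, -7, 47, 39, 29, 6] (no swap needed)
Insert -39:
  append -39 at index 7 → [-11, 11, -7, 47, 39, 29, 6, -39]
  -39 < parent 47 at index 3, swap → [-11, 11, -7, -39, 39, 29, 6, 47]
  -39 < parent 11 at index 1, swap → [-11, -39, -7, 11, 39, 29, 6, 47]
  -39 < parent -11 at index 0, swap → [-39, -11, -7, 11, 39, 29, 6, 47]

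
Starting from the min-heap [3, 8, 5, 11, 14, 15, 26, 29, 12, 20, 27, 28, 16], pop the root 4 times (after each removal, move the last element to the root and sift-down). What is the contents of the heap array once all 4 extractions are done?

extract-min #1 returns 3:
  remove root 3; move last element 16 to root → [16, 8, 5, 11, 14, 15, 26, 29, 12, 20, 27, 28]
  16 vs smaller child 5 at index 2, swap → [5, 8, 16, 11, 14, 15, 26, 29, 12, 20, 27, 28]
  16 vs smaller child 15 at index 5, swap → [5, 8, 15, 11, 14, 16, 26, 29, 12, 20, 27, 28]
extract-min #2 returns 5:
  remove root 5; move last element 28 to root → [28, 8, 15, 11, 14, 16, 26, 29, 12, 20, 27]
  28 vs smaller child 8 at index 1, swap → [8, 28, 15, 11, 14, 16, 26, 29, 12, 20, 27]
  28 vs smaller child 11 at index 3, swap → [8, 11, 15, 28, 14, 16, 26, 29, 12, 20, 27]
  28 vs smaller child 12 at index 8, swap → [8, 11, 15, 12, 14, 16, 26, 29, 28, 20, 27]
extract-min #3 returns 8:
  remove root 8; move last element 27 to root → [27, 11, 15, 12, 14, 16, 26, 29, 28, 20]
  27 vs smaller child 11 at index 1, swap → [11, 27, 15, 12, 14, 16, 26, 29, 28, 20]
  27 vs smaller child 12 at index 3, swap → [11, 12, 15, 27, 14, 16, 26, 29, 28, 20]
extract-min #4 returns 11:
  remove root 11; move last element 20 to root → [20, 12, 15, 27, 14, 16, 26, 29, 28]
  20 vs smaller child 12 at index 1, swap → [12, 20, 15, 27, 14, 16, 26, 29, 28]
  20 vs smaller child 14 at index 4, swap → [12, 14, 15, 27, 20, 16, 26, 29, 28]

[12, 14, 15, 27, 20, 16, 26, 29, 28]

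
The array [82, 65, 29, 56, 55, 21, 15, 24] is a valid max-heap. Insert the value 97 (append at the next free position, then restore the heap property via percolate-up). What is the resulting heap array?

[97, 82, 29, 65, 55, 21, 15, 24, 56]

append 97 at index 8 → [82, 65, 29, 56, 55, 21, 15, 24, 97]
97 > parent 56 at index 3, swap → [82, 65, 29, 97, 55, 21, 15, 24, 56]
97 > parent 65 at index 1, swap → [82, 97, 29, 65, 55, 21, 15, 24, 56]
97 > parent 82 at index 0, swap → [97, 82, 29, 65, 55, 21, 15, 24, 56]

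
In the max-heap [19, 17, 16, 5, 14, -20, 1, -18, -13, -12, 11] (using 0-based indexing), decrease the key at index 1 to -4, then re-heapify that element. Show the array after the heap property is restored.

[19, 14, 16, 5, 11, -20, 1, -18, -13, -12, -4]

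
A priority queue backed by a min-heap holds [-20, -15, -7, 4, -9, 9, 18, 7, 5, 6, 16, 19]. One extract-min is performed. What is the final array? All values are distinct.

[-15, -9, -7, 4, 6, 9, 18, 7, 5, 19, 16]

remove root -20; move last element 19 to root → [19, -15, -7, 4, -9, 9, 18, 7, 5, 6, 16]
19 vs smaller child -15 at index 1, swap → [-15, 19, -7, 4, -9, 9, 18, 7, 5, 6, 16]
19 vs smaller child -9 at index 4, swap → [-15, -9, -7, 4, 19, 9, 18, 7, 5, 6, 16]
19 vs smaller child 6 at index 9, swap → [-15, -9, -7, 4, 6, 9, 18, 7, 5, 19, 16]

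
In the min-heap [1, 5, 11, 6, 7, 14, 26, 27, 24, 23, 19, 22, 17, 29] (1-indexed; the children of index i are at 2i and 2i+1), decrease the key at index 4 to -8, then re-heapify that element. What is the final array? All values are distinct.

[-8, 1, 11, 5, 7, 14, 26, 27, 24, 23, 19, 22, 17, 29]

set index 4 from 6 to -8 → [1, 5, 11, -8, 7, 14, 26, 27, 24, 23, 19, 22, 17, 29]
-8 < parent 5 at index 2, swap → [1, -8, 11, 5, 7, 14, 26, 27, 24, 23, 19, 22, 17, 29]
-8 < parent 1 at index 1, swap → [-8, 1, 11, 5, 7, 14, 26, 27, 24, 23, 19, 22, 17, 29]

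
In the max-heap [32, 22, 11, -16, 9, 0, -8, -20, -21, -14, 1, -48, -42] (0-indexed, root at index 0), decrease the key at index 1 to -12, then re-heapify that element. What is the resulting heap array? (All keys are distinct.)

[32, 9, 11, -16, 1, 0, -8, -20, -21, -14, -12, -48, -42]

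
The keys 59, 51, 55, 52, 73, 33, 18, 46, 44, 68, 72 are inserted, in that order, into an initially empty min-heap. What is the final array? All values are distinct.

Insert 59:
  append 59 at index 0 → [59] (no swap needed)
Insert 51:
  append 51 at index 1 → [59, 51]
  51 < parent 59 at index 0, swap → [51, 59]
Insert 55:
  append 55 at index 2 → [51, 59, 55] (no swap needed)
Insert 52:
  append 52 at index 3 → [51, 59, 55, 52]
  52 < parent 59 at index 1, swap → [51, 52, 55, 59]
Insert 73:
  append 73 at index 4 → [51, 52, 55, 59, 73] (no swap needed)
Insert 33:
  append 33 at index 5 → [51, 52, 55, 59, 73, 33]
  33 < parent 55 at index 2, swap → [51, 52, 33, 59, 73, 55]
  33 < parent 51 at index 0, swap → [33, 52, 51, 59, 73, 55]
Insert 18:
  append 18 at index 6 → [33, 52, 51, 59, 73, 55, 18]
  18 < parent 51 at index 2, swap → [33, 52, 18, 59, 73, 55, 51]
  18 < parent 33 at index 0, swap → [18, 52, 33, 59, 73, 55, 51]
Insert 46:
  append 46 at index 7 → [18, 52, 33, 59, 73, 55, 51, 46]
  46 < parent 59 at index 3, swap → [18, 52, 33, 46, 73, 55, 51, 59]
  46 < parent 52 at index 1, swap → [18, 46, 33, 52, 73, 55, 51, 59]
Insert 44:
  append 44 at index 8 → [18, 46, 33, 52, 73, 55, 51, 59, 44]
  44 < parent 52 at index 3, swap → [18, 46, 33, 44, 73, 55, 51, 59, 52]
  44 < parent 46 at index 1, swap → [18, 44, 33, 46, 73, 55, 51, 59, 52]
Insert 68:
  append 68 at index 9 → [18, 44, 33, 46, 73, 55, 51, 59, 52, 68]
  68 < parent 73 at index 4, swap → [18, 44, 33, 46, 68, 55, 51, 59, 52, 73]
Insert 72:
  append 72 at index 10 → [18, 44, 33, 46, 68, 55, 51, 59, 52, 73, 72] (no swap needed)

[18, 44, 33, 46, 68, 55, 51, 59, 52, 73, 72]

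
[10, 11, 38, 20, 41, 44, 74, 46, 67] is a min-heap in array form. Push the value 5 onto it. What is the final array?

[5, 10, 38, 20, 11, 44, 74, 46, 67, 41]

append 5 at index 9 → [10, 11, 38, 20, 41, 44, 74, 46, 67, 5]
5 < parent 41 at index 4, swap → [10, 11, 38, 20, 5, 44, 74, 46, 67, 41]
5 < parent 11 at index 1, swap → [10, 5, 38, 20, 11, 44, 74, 46, 67, 41]
5 < parent 10 at index 0, swap → [5, 10, 38, 20, 11, 44, 74, 46, 67, 41]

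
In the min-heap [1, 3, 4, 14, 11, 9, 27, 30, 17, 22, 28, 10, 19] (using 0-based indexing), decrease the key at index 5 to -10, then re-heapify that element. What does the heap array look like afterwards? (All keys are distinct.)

set index 5 from 9 to -10 → [1, 3, 4, 14, 11, -10, 27, 30, 17, 22, 28, 10, 19]
-10 < parent 4 at index 2, swap → [1, 3, -10, 14, 11, 4, 27, 30, 17, 22, 28, 10, 19]
-10 < parent 1 at index 0, swap → [-10, 3, 1, 14, 11, 4, 27, 30, 17, 22, 28, 10, 19]

[-10, 3, 1, 14, 11, 4, 27, 30, 17, 22, 28, 10, 19]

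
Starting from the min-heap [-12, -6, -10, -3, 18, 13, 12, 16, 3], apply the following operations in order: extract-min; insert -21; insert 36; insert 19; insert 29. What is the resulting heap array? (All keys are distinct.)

[-21, -10, 3, -6, 18, 13, 12, 16, -3, 36, 19, 29]

extract-min → returns -12:
  remove root -12; move last element 3 to root → [3, -6, -10, -3, 18, 13, 12, 16]
  3 vs smaller child -10 at index 2, swap → [-10, -6, 3, -3, 18, 13, 12, 16]
insert -21:
  append -21 at index 8 → [-10, -6, 3, -3, 18, 13, 12, 16, -21]
  -21 < parent -3 at index 3, swap → [-10, -6, 3, -21, 18, 13, 12, 16, -3]
  -21 < parent -6 at index 1, swap → [-10, -21, 3, -6, 18, 13, 12, 16, -3]
  -21 < parent -10 at index 0, swap → [-21, -10, 3, -6, 18, 13, 12, 16, -3]
insert 36:
  append 36 at index 9 → [-21, -10, 3, -6, 18, 13, 12, 16, -3, 36] (no swap needed)
insert 19:
  append 19 at index 10 → [-21, -10, 3, -6, 18, 13, 12, 16, -3, 36, 19] (no swap needed)
insert 29:
  append 29 at index 11 → [-21, -10, 3, -6, 18, 13, 12, 16, -3, 36, 19, 29] (no swap needed)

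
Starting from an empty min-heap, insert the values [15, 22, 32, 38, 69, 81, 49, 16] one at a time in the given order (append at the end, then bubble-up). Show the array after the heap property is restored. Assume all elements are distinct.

[15, 16, 32, 22, 69, 81, 49, 38]

Insert 15:
  append 15 at index 0 → [15] (no swap needed)
Insert 22:
  append 22 at index 1 → [15, 22] (no swap needed)
Insert 32:
  append 32 at index 2 → [15, 22, 32] (no swap needed)
Insert 38:
  append 38 at index 3 → [15, 22, 32, 38] (no swap needed)
Insert 69:
  append 69 at index 4 → [15, 22, 32, 38, 69] (no swap needed)
Insert 81:
  append 81 at index 5 → [15, 22, 32, 38, 69, 81] (no swap needed)
Insert 49:
  append 49 at index 6 → [15, 22, 32, 38, 69, 81, 49] (no swap needed)
Insert 16:
  append 16 at index 7 → [15, 22, 32, 38, 69, 81, 49, 16]
  16 < parent 38 at index 3, swap → [15, 22, 32, 16, 69, 81, 49, 38]
  16 < parent 22 at index 1, swap → [15, 16, 32, 22, 69, 81, 49, 38]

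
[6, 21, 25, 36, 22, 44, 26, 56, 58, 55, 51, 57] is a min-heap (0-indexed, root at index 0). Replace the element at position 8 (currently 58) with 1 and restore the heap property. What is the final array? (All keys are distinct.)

[1, 6, 25, 21, 22, 44, 26, 56, 36, 55, 51, 57]

set index 8 from 58 to 1 → [6, 21, 25, 36, 22, 44, 26, 56, 1, 55, 51, 57]
1 < parent 36 at index 3, swap → [6, 21, 25, 1, 22, 44, 26, 56, 36, 55, 51, 57]
1 < parent 21 at index 1, swap → [6, 1, 25, 21, 22, 44, 26, 56, 36, 55, 51, 57]
1 < parent 6 at index 0, swap → [1, 6, 25, 21, 22, 44, 26, 56, 36, 55, 51, 57]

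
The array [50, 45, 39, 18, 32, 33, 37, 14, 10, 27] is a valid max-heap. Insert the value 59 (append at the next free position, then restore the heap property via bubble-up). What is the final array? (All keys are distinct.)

[59, 50, 39, 18, 45, 33, 37, 14, 10, 27, 32]

append 59 at index 10 → [50, 45, 39, 18, 32, 33, 37, 14, 10, 27, 59]
59 > parent 32 at index 4, swap → [50, 45, 39, 18, 59, 33, 37, 14, 10, 27, 32]
59 > parent 45 at index 1, swap → [50, 59, 39, 18, 45, 33, 37, 14, 10, 27, 32]
59 > parent 50 at index 0, swap → [59, 50, 39, 18, 45, 33, 37, 14, 10, 27, 32]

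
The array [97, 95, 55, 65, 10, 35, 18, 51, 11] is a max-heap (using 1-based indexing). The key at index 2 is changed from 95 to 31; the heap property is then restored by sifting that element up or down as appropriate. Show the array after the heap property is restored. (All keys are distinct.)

[97, 65, 55, 51, 10, 35, 18, 31, 11]

set index 2 from 95 to 31 → [97, 31, 55, 65, 10, 35, 18, 51, 11]
31 vs larger child 65 at index 4, swap → [97, 65, 55, 31, 10, 35, 18, 51, 11]
31 vs larger child 51 at index 8, swap → [97, 65, 55, 51, 10, 35, 18, 31, 11]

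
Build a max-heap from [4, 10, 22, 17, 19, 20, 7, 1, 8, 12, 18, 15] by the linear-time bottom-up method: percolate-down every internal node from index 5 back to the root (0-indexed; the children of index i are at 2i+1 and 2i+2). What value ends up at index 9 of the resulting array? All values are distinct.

12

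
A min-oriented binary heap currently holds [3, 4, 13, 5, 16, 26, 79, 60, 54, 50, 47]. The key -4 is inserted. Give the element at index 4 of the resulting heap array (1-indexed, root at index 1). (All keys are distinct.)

5

append -4 at index 12 → [3, 4, 13, 5, 16, 26, 79, 60, 54, 50, 47, -4]
-4 < parent 26 at index 6, swap → [3, 4, 13, 5, 16, -4, 79, 60, 54, 50, 47, 26]
-4 < parent 13 at index 3, swap → [3, 4, -4, 5, 16, 13, 79, 60, 54, 50, 47, 26]
-4 < parent 3 at index 1, swap → [-4, 4, 3, 5, 16, 13, 79, 60, 54, 50, 47, 26]
resulting array: [-4, 4, 3, 5, 16, 13, 79, 60, 54, 50, 47, 26]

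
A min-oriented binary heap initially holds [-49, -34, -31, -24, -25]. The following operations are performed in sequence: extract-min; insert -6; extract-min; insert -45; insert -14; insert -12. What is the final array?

[-45, -31, -14, -24, -25, -6, -12]

extract-min → returns -49:
  remove root -49; move last element -25 to root → [-25, -34, -31, -24]
  -25 vs smaller child -34 at index 1, swap → [-34, -25, -31, -24]
insert -6:
  append -6 at index 4 → [-34, -25, -31, -24, -6] (no swap needed)
extract-min → returns -34:
  remove root -34; move last element -6 to root → [-6, -25, -31, -24]
  -6 vs smaller child -31 at index 2, swap → [-31, -25, -6, -24]
insert -45:
  append -45 at index 4 → [-31, -25, -6, -24, -45]
  -45 < parent -25 at index 1, swap → [-31, -45, -6, -24, -25]
  -45 < parent -31 at index 0, swap → [-45, -31, -6, -24, -25]
insert -14:
  append -14 at index 5 → [-45, -31, -6, -24, -25, -14]
  -14 < parent -6 at index 2, swap → [-45, -31, -14, -24, -25, -6]
insert -12:
  append -12 at index 6 → [-45, -31, -14, -24, -25, -6, -12] (no swap needed)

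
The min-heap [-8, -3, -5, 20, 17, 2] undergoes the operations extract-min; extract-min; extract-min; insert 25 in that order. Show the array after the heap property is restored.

extract-min → returns -8:
  remove root -8; move last element 2 to root → [2, -3, -5, 20, 17]
  2 vs smaller child -5 at index 2, swap → [-5, -3, 2, 20, 17]
extract-min → returns -5:
  remove root -5; move last element 17 to root → [17, -3, 2, 20]
  17 vs smaller child -3 at index 1, swap → [-3, 17, 2, 20]
extract-min → returns -3:
  remove root -3; move last element 20 to root → [20, 17, 2]
  20 vs smaller child 2 at index 2, swap → [2, 17, 20]
insert 25:
  append 25 at index 3 → [2, 17, 20, 25] (no swap needed)

[2, 17, 20, 25]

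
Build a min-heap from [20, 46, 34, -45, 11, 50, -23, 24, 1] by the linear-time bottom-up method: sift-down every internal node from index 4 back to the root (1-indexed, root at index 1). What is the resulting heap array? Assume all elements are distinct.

[-45, 1, -23, 20, 11, 50, 34, 24, 46]

sift down from index 4: already satisfies heap property
sift down from index 3:
  34 vs smaller child -23 at index 7, swap → [20, 46, -23, -45, 11, 50, 34, 24, 1]
sift down from index 2:
  46 vs smaller child -45 at index 4, swap → [20, -45, -23, 46, 11, 50, 34, 24, 1]
  46 vs smaller child 1 at index 9, swap → [20, -45, -23, 1, 11, 50, 34, 24, 46]
sift down from index 1:
  20 vs smaller child -45 at index 2, swap → [-45, 20, -23, 1, 11, 50, 34, 24, 46]
  20 vs smaller child 1 at index 4, swap → [-45, 1, -23, 20, 11, 50, 34, 24, 46]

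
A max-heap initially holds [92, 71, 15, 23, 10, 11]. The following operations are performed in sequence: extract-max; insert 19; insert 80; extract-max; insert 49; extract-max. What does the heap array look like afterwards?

[49, 23, 19, 11, 10, 15]

extract-max → returns 92:
  remove root 92; move last element 11 to root → [11, 71, 15, 23, 10]
  11 vs larger child 71 at index 1, swap → [71, 11, 15, 23, 10]
  11 vs larger child 23 at index 3, swap → [71, 23, 15, 11, 10]
insert 19:
  append 19 at index 5 → [71, 23, 15, 11, 10, 19]
  19 > parent 15 at index 2, swap → [71, 23, 19, 11, 10, 15]
insert 80:
  append 80 at index 6 → [71, 23, 19, 11, 10, 15, 80]
  80 > parent 19 at index 2, swap → [71, 23, 80, 11, 10, 15, 19]
  80 > parent 71 at index 0, swap → [80, 23, 71, 11, 10, 15, 19]
extract-max → returns 80:
  remove root 80; move last element 19 to root → [19, 23, 71, 11, 10, 15]
  19 vs larger child 71 at index 2, swap → [71, 23, 19, 11, 10, 15]
insert 49:
  append 49 at index 6 → [71, 23, 19, 11, 10, 15, 49]
  49 > parent 19 at index 2, swap → [71, 23, 49, 11, 10, 15, 19]
extract-max → returns 71:
  remove root 71; move last element 19 to root → [19, 23, 49, 11, 10, 15]
  19 vs larger child 49 at index 2, swap → [49, 23, 19, 11, 10, 15]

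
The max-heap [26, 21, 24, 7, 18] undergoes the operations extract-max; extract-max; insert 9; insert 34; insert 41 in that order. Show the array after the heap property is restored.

extract-max → returns 26:
  remove root 26; move last element 18 to root → [18, 21, 24, 7]
  18 vs larger child 24 at index 2, swap → [24, 21, 18, 7]
extract-max → returns 24:
  remove root 24; move last element 7 to root → [7, 21, 18]
  7 vs larger child 21 at index 1, swap → [21, 7, 18]
insert 9:
  append 9 at index 3 → [21, 7, 18, 9]
  9 > parent 7 at index 1, swap → [21, 9, 18, 7]
insert 34:
  append 34 at index 4 → [21, 9, 18, 7, 34]
  34 > parent 9 at index 1, swap → [21, 34, 18, 7, 9]
  34 > parent 21 at index 0, swap → [34, 21, 18, 7, 9]
insert 41:
  append 41 at index 5 → [34, 21, 18, 7, 9, 41]
  41 > parent 18 at index 2, swap → [34, 21, 41, 7, 9, 18]
  41 > parent 34 at index 0, swap → [41, 21, 34, 7, 9, 18]

[41, 21, 34, 7, 9, 18]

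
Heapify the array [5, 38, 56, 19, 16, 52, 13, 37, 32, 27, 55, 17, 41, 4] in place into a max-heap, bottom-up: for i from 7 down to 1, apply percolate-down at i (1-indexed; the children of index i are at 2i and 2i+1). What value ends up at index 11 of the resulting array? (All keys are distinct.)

16

sift down from index 7: already satisfies heap property
sift down from index 6: already satisfies heap property
sift down from index 5:
  16 vs larger child 55 at index 11, swap → [5, 38, 56, 19, 55, 52, 13, 37, 32, 27, 16, 17, 41, 4]
sift down from index 4:
  19 vs larger child 37 at index 8, swap → [5, 38, 56, 37, 55, 52, 13, 19, 32, 27, 16, 17, 41, 4]
sift down from index 3: already satisfies heap property
sift down from index 2:
  38 vs larger child 55 at index 5, swap → [5, 55, 56, 37, 38, 52, 13, 19, 32, 27, 16, 17, 41, 4]
sift down from index 1:
  5 vs larger child 56 at index 3, swap → [56, 55, 5, 37, 38, 52, 13, 19, 32, 27, 16, 17, 41, 4]
  5 vs larger child 52 at index 6, swap → [56, 55, 52, 37, 38, 5, 13, 19, 32, 27, 16, 17, 41, 4]
  5 vs larger child 41 at index 13, swap → [56, 55, 52, 37, 38, 41, 13, 19, 32, 27, 16, 17, 5, 4]
resulting array: [56, 55, 52, 37, 38, 41, 13, 19, 32, 27, 16, 17, 5, 4]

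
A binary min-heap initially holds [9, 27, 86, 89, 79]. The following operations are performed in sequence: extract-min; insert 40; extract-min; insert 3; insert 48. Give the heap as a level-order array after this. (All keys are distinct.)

extract-min → returns 9:
  remove root 9; move last element 79 to root → [79, 27, 86, 89]
  79 vs smaller child 27 at index 1, swap → [27, 79, 86, 89]
insert 40:
  append 40 at index 4 → [27, 79, 86, 89, 40]
  40 < parent 79 at index 1, swap → [27, 40, 86, 89, 79]
extract-min → returns 27:
  remove root 27; move last element 79 to root → [79, 40, 86, 89]
  79 vs smaller child 40 at index 1, swap → [40, 79, 86, 89]
insert 3:
  append 3 at index 4 → [40, 79, 86, 89, 3]
  3 < parent 79 at index 1, swap → [40, 3, 86, 89, 79]
  3 < parent 40 at index 0, swap → [3, 40, 86, 89, 79]
insert 48:
  append 48 at index 5 → [3, 40, 86, 89, 79, 48]
  48 < parent 86 at index 2, swap → [3, 40, 48, 89, 79, 86]

[3, 40, 48, 89, 79, 86]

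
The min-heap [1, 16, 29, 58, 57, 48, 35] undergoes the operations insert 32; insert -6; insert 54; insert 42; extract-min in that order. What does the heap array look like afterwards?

[1, 16, 29, 32, 42, 48, 35, 58, 54, 57]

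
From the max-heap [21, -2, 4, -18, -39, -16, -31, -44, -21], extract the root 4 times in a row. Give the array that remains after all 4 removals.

[-18, -31, -21, -44, -39]

extract-max #1 returns 21:
  remove root 21; move last element -21 to root → [-21, -2, 4, -18, -39, -16, -31, -44]
  -21 vs larger child 4 at index 2, swap → [4, -2, -21, -18, -39, -16, -31, -44]
  -21 vs larger child -16 at index 5, swap → [4, -2, -16, -18, -39, -21, -31, -44]
extract-max #2 returns 4:
  remove root 4; move last element -44 to root → [-44, -2, -16, -18, -39, -21, -31]
  -44 vs larger child -2 at index 1, swap → [-2, -44, -16, -18, -39, -21, -31]
  -44 vs larger child -18 at index 3, swap → [-2, -18, -16, -44, -39, -21, -31]
extract-max #3 returns -2:
  remove root -2; move last element -31 to root → [-31, -18, -16, -44, -39, -21]
  -31 vs larger child -16 at index 2, swap → [-16, -18, -31, -44, -39, -21]
  -31 vs only child -21 at index 5, swap → [-16, -18, -21, -44, -39, -31]
extract-max #4 returns -16:
  remove root -16; move last element -31 to root → [-31, -18, -21, -44, -39]
  -31 vs larger child -18 at index 1, swap → [-18, -31, -21, -44, -39]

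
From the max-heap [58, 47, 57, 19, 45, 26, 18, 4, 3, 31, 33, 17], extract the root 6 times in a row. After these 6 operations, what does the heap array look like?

[26, 19, 18, 4, 3, 17]

extract-max #1 returns 58:
  remove root 58; move last element 17 to root → [17, 47, 57, 19, 45, 26, 18, 4, 3, 31, 33]
  17 vs larger child 57 at index 2, swap → [57, 47, 17, 19, 45, 26, 18, 4, 3, 31, 33]
  17 vs larger child 26 at index 5, swap → [57, 47, 26, 19, 45, 17, 18, 4, 3, 31, 33]
extract-max #2 returns 57:
  remove root 57; move last element 33 to root → [33, 47, 26, 19, 45, 17, 18, 4, 3, 31]
  33 vs larger child 47 at index 1, swap → [47, 33, 26, 19, 45, 17, 18, 4, 3, 31]
  33 vs larger child 45 at index 4, swap → [47, 45, 26, 19, 33, 17, 18, 4, 3, 31]
extract-max #3 returns 47:
  remove root 47; move last element 31 to root → [31, 45, 26, 19, 33, 17, 18, 4, 3]
  31 vs larger child 45 at index 1, swap → [45, 31, 26, 19, 33, 17, 18, 4, 3]
  31 vs larger child 33 at index 4, swap → [45, 33, 26, 19, 31, 17, 18, 4, 3]
extract-max #4 returns 45:
  remove root 45; move last element 3 to root → [3, 33, 26, 19, 31, 17, 18, 4]
  3 vs larger child 33 at index 1, swap → [33, 3, 26, 19, 31, 17, 18, 4]
  3 vs larger child 31 at index 4, swap → [33, 31, 26, 19, 3, 17, 18, 4]
extract-max #5 returns 33:
  remove root 33; move last element 4 to root → [4, 31, 26, 19, 3, 17, 18]
  4 vs larger child 31 at index 1, swap → [31, 4, 26, 19, 3, 17, 18]
  4 vs larger child 19 at index 3, swap → [31, 19, 26, 4, 3, 17, 18]
extract-max #6 returns 31:
  remove root 31; move last element 18 to root → [18, 19, 26, 4, 3, 17]
  18 vs larger child 26 at index 2, swap → [26, 19, 18, 4, 3, 17]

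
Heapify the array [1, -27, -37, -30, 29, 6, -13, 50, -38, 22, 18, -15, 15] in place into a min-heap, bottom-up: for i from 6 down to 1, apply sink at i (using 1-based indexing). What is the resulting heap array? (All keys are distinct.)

sift down from index 6:
  6 vs smaller child -15 at index 12, swap → [1, -27, -37, -30, 29, -15, -13, 50, -38, 22, 18, 6, 15]
sift down from index 5:
  29 vs smaller child 18 at index 11, swap → [1, -27, -37, -30, 18, -15, -13, 50, -38, 22, 29, 6, 15]
sift down from index 4:
  -30 vs smaller child -38 at index 9, swap → [1, -27, -37, -38, 18, -15, -13, 50, -30, 22, 29, 6, 15]
sift down from index 3: already satisfies heap property
sift down from index 2:
  -27 vs smaller child -38 at index 4, swap → [1, -38, -37, -27, 18, -15, -13, 50, -30, 22, 29, 6, 15]
  -27 vs smaller child -30 at index 9, swap → [1, -38, -37, -30, 18, -15, -13, 50, -27, 22, 29, 6, 15]
sift down from index 1:
  1 vs smaller child -38 at index 2, swap → [-38, 1, -37, -30, 18, -15, -13, 50, -27, 22, 29, 6, 15]
  1 vs smaller child -30 at index 4, swap → [-38, -30, -37, 1, 18, -15, -13, 50, -27, 22, 29, 6, 15]
  1 vs smaller child -27 at index 9, swap → [-38, -30, -37, -27, 18, -15, -13, 50, 1, 22, 29, 6, 15]

[-38, -30, -37, -27, 18, -15, -13, 50, 1, 22, 29, 6, 15]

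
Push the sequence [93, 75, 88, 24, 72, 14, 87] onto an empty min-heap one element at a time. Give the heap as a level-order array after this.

[14, 72, 24, 93, 75, 88, 87]

Insert 93:
  append 93 at index 0 → [93] (no swap needed)
Insert 75:
  append 75 at index 1 → [93, 75]
  75 < parent 93 at index 0, swap → [75, 93]
Insert 88:
  append 88 at index 2 → [75, 93, 88] (no swap needed)
Insert 24:
  append 24 at index 3 → [75, 93, 88, 24]
  24 < parent 93 at index 1, swap → [75, 24, 88, 93]
  24 < parent 75 at index 0, swap → [24, 75, 88, 93]
Insert 72:
  append 72 at index 4 → [24, 75, 88, 93, 72]
  72 < parent 75 at index 1, swap → [24, 72, 88, 93, 75]
Insert 14:
  append 14 at index 5 → [24, 72, 88, 93, 75, 14]
  14 < parent 88 at index 2, swap → [24, 72, 14, 93, 75, 88]
  14 < parent 24 at index 0, swap → [14, 72, 24, 93, 75, 88]
Insert 87:
  append 87 at index 6 → [14, 72, 24, 93, 75, 88, 87] (no swap needed)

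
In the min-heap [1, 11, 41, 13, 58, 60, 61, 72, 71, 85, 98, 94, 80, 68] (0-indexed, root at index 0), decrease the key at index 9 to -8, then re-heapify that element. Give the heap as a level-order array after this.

[-8, 1, 41, 13, 11, 60, 61, 72, 71, 58, 98, 94, 80, 68]

set index 9 from 85 to -8 → [1, 11, 41, 13, 58, 60, 61, 72, 71, -8, 98, 94, 80, 68]
-8 < parent 58 at index 4, swap → [1, 11, 41, 13, -8, 60, 61, 72, 71, 58, 98, 94, 80, 68]
-8 < parent 11 at index 1, swap → [1, -8, 41, 13, 11, 60, 61, 72, 71, 58, 98, 94, 80, 68]
-8 < parent 1 at index 0, swap → [-8, 1, 41, 13, 11, 60, 61, 72, 71, 58, 98, 94, 80, 68]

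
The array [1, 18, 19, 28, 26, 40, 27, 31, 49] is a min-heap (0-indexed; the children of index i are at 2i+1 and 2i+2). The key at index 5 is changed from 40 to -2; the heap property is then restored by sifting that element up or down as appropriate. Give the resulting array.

[-2, 18, 1, 28, 26, 19, 27, 31, 49]

set index 5 from 40 to -2 → [1, 18, 19, 28, 26, -2, 27, 31, 49]
-2 < parent 19 at index 2, swap → [1, 18, -2, 28, 26, 19, 27, 31, 49]
-2 < parent 1 at index 0, swap → [-2, 18, 1, 28, 26, 19, 27, 31, 49]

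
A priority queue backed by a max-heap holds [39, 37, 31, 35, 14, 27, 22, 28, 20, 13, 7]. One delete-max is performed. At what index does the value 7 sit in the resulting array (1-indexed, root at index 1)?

8

remove root 39; move last element 7 to root → [7, 37, 31, 35, 14, 27, 22, 28, 20, 13]
7 vs larger child 37 at index 2, swap → [37, 7, 31, 35, 14, 27, 22, 28, 20, 13]
7 vs larger child 35 at index 4, swap → [37, 35, 31, 7, 14, 27, 22, 28, 20, 13]
7 vs larger child 28 at index 8, swap → [37, 35, 31, 28, 14, 27, 22, 7, 20, 13]
resulting array: [37, 35, 31, 28, 14, 27, 22, 7, 20, 13]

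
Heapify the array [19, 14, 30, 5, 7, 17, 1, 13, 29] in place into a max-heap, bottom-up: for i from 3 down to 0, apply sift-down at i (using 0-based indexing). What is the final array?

sift down from index 3:
  5 vs larger child 29 at index 8, swap → [19, 14, 30, 29, 7, 17, 1, 13, 5]
sift down from index 2: already satisfies heap property
sift down from index 1:
  14 vs larger child 29 at index 3, swap → [19, 29, 30, 14, 7, 17, 1, 13, 5]
sift down from index 0:
  19 vs larger child 30 at index 2, swap → [30, 29, 19, 14, 7, 17, 1, 13, 5]

[30, 29, 19, 14, 7, 17, 1, 13, 5]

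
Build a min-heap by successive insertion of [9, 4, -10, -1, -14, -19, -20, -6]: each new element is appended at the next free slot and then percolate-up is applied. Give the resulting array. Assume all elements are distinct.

[-20, -10, -19, -6, -1, 4, -14, 9]

Insert 9:
  append 9 at index 0 → [9] (no swap needed)
Insert 4:
  append 4 at index 1 → [9, 4]
  4 < parent 9 at index 0, swap → [4, 9]
Insert -10:
  append -10 at index 2 → [4, 9, -10]
  -10 < parent 4 at index 0, swap → [-10, 9, 4]
Insert -1:
  append -1 at index 3 → [-10, 9, 4, -1]
  -1 < parent 9 at index 1, swap → [-10, -1, 4, 9]
Insert -14:
  append -14 at index 4 → [-10, -1, 4, 9, -14]
  -14 < parent -1 at index 1, swap → [-10, -14, 4, 9, -1]
  -14 < parent -10 at index 0, swap → [-14, -10, 4, 9, -1]
Insert -19:
  append -19 at index 5 → [-14, -10, 4, 9, -1, -19]
  -19 < parent 4 at index 2, swap → [-14, -10, -19, 9, -1, 4]
  -19 < parent -14 at index 0, swap → [-19, -10, -14, 9, -1, 4]
Insert -20:
  append -20 at index 6 → [-19, -10, -14, 9, -1, 4, -20]
  -20 < parent -14 at index 2, swap → [-19, -10, -20, 9, -1, 4, -14]
  -20 < parent -19 at index 0, swap → [-20, -10, -19, 9, -1, 4, -14]
Insert -6:
  append -6 at index 7 → [-20, -10, -19, 9, -1, 4, -14, -6]
  -6 < parent 9 at index 3, swap → [-20, -10, -19, -6, -1, 4, -14, 9]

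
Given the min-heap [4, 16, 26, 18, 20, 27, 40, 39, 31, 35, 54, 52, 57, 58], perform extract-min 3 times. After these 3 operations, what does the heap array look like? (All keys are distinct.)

extract-min #1 returns 4:
  remove root 4; move last element 58 to root → [58, 16, 26, 18, 20, 27, 40, 39, 31, 35, 54, 52, 57]
  58 vs smaller child 16 at index 1, swap → [16, 58, 26, 18, 20, 27, 40, 39, 31, 35, 54, 52, 57]
  58 vs smaller child 18 at index 3, swap → [16, 18, 26, 58, 20, 27, 40, 39, 31, 35, 54, 52, 57]
  58 vs smaller child 31 at index 8, swap → [16, 18, 26, 31, 20, 27, 40, 39, 58, 35, 54, 52, 57]
extract-min #2 returns 16:
  remove root 16; move last element 57 to root → [57, 18, 26, 31, 20, 27, 40, 39, 58, 35, 54, 52]
  57 vs smaller child 18 at index 1, swap → [18, 57, 26, 31, 20, 27, 40, 39, 58, 35, 54, 52]
  57 vs smaller child 20 at index 4, swap → [18, 20, 26, 31, 57, 27, 40, 39, 58, 35, 54, 52]
  57 vs smaller child 35 at index 9, swap → [18, 20, 26, 31, 35, 27, 40, 39, 58, 57, 54, 52]
extract-min #3 returns 18:
  remove root 18; move last element 52 to root → [52, 20, 26, 31, 35, 27, 40, 39, 58, 57, 54]
  52 vs smaller child 20 at index 1, swap → [20, 52, 26, 31, 35, 27, 40, 39, 58, 57, 54]
  52 vs smaller child 31 at index 3, swap → [20, 31, 26, 52, 35, 27, 40, 39, 58, 57, 54]
  52 vs smaller child 39 at index 7, swap → [20, 31, 26, 39, 35, 27, 40, 52, 58, 57, 54]

[20, 31, 26, 39, 35, 27, 40, 52, 58, 57, 54]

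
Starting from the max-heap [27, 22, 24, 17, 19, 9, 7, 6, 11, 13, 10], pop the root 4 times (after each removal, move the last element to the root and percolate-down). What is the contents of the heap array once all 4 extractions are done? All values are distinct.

[17, 13, 10, 11, 6, 9, 7]

extract-max #1 returns 27:
  remove root 27; move last element 10 to root → [10, 22, 24, 17, 19, 9, 7, 6, 11, 13]
  10 vs larger child 24 at index 2, swap → [24, 22, 10, 17, 19, 9, 7, 6, 11, 13]
extract-max #2 returns 24:
  remove root 24; move last element 13 to root → [13, 22, 10, 17, 19, 9, 7, 6, 11]
  13 vs larger child 22 at index 1, swap → [22, 13, 10, 17, 19, 9, 7, 6, 11]
  13 vs larger child 19 at index 4, swap → [22, 19, 10, 17, 13, 9, 7, 6, 11]
extract-max #3 returns 22:
  remove root 22; move last element 11 to root → [11, 19, 10, 17, 13, 9, 7, 6]
  11 vs larger child 19 at index 1, swap → [19, 11, 10, 17, 13, 9, 7, 6]
  11 vs larger child 17 at index 3, swap → [19, 17, 10, 11, 13, 9, 7, 6]
extract-max #4 returns 19:
  remove root 19; move last element 6 to root → [6, 17, 10, 11, 13, 9, 7]
  6 vs larger child 17 at index 1, swap → [17, 6, 10, 11, 13, 9, 7]
  6 vs larger child 13 at index 4, swap → [17, 13, 10, 11, 6, 9, 7]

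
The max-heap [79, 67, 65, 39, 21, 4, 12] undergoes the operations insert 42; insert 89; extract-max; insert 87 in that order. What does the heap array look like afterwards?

insert 42:
  append 42 at index 7 → [79, 67, 65, 39, 21, 4, 12, 42]
  42 > parent 39 at index 3, swap → [79, 67, 65, 42, 21, 4, 12, 39]
insert 89:
  append 89 at index 8 → [79, 67, 65, 42, 21, 4, 12, 39, 89]
  89 > parent 42 at index 3, swap → [79, 67, 65, 89, 21, 4, 12, 39, 42]
  89 > parent 67 at index 1, swap → [79, 89, 65, 67, 21, 4, 12, 39, 42]
  89 > parent 79 at index 0, swap → [89, 79, 65, 67, 21, 4, 12, 39, 42]
extract-max → returns 89:
  remove root 89; move last element 42 to root → [42, 79, 65, 67, 21, 4, 12, 39]
  42 vs larger child 79 at index 1, swap → [79, 42, 65, 67, 21, 4, 12, 39]
  42 vs larger child 67 at index 3, swap → [79, 67, 65, 42, 21, 4, 12, 39]
insert 87:
  append 87 at index 8 → [79, 67, 65, 42, 21, 4, 12, 39, 87]
  87 > parent 42 at index 3, swap → [79, 67, 65, 87, 21, 4, 12, 39, 42]
  87 > parent 67 at index 1, swap → [79, 87, 65, 67, 21, 4, 12, 39, 42]
  87 > parent 79 at index 0, swap → [87, 79, 65, 67, 21, 4, 12, 39, 42]

[87, 79, 65, 67, 21, 4, 12, 39, 42]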